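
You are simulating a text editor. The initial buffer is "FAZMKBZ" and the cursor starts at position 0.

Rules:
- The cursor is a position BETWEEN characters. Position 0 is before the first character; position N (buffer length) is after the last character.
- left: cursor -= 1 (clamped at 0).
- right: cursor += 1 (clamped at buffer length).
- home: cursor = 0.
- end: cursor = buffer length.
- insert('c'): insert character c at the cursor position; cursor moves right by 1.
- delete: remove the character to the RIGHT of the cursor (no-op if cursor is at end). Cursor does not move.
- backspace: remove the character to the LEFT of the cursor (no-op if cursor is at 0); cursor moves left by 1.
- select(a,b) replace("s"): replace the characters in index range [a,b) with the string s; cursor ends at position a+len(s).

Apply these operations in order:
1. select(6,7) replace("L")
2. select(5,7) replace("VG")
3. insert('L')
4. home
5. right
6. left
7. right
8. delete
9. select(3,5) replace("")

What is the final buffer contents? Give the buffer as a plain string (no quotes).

Answer: FZMGL

Derivation:
After op 1 (select(6,7) replace("L")): buf='FAZMKBL' cursor=7
After op 2 (select(5,7) replace("VG")): buf='FAZMKVG' cursor=7
After op 3 (insert('L')): buf='FAZMKVGL' cursor=8
After op 4 (home): buf='FAZMKVGL' cursor=0
After op 5 (right): buf='FAZMKVGL' cursor=1
After op 6 (left): buf='FAZMKVGL' cursor=0
After op 7 (right): buf='FAZMKVGL' cursor=1
After op 8 (delete): buf='FZMKVGL' cursor=1
After op 9 (select(3,5) replace("")): buf='FZMGL' cursor=3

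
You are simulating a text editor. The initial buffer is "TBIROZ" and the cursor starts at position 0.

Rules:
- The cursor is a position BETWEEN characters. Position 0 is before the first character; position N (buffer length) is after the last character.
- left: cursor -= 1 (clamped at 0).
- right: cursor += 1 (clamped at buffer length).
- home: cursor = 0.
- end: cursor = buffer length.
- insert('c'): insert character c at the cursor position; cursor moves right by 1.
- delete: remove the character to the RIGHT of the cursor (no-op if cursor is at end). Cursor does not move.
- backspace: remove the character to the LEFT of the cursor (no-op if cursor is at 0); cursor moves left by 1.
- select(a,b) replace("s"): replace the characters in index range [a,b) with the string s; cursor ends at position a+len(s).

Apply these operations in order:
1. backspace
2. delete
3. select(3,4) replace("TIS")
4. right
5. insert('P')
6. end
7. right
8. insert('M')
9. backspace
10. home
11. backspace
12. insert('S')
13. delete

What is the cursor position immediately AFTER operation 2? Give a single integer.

After op 1 (backspace): buf='TBIROZ' cursor=0
After op 2 (delete): buf='BIROZ' cursor=0

Answer: 0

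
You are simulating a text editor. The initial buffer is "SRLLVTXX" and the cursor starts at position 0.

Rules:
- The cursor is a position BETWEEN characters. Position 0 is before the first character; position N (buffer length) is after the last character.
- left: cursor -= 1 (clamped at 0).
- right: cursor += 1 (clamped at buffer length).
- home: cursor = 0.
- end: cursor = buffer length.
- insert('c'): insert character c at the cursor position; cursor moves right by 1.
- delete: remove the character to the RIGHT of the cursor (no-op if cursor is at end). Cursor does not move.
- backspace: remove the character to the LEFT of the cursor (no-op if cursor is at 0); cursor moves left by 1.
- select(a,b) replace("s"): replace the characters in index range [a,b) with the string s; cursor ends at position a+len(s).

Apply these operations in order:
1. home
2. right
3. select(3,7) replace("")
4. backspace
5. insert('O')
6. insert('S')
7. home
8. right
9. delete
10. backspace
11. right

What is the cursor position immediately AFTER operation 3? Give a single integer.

Answer: 3

Derivation:
After op 1 (home): buf='SRLLVTXX' cursor=0
After op 2 (right): buf='SRLLVTXX' cursor=1
After op 3 (select(3,7) replace("")): buf='SRLX' cursor=3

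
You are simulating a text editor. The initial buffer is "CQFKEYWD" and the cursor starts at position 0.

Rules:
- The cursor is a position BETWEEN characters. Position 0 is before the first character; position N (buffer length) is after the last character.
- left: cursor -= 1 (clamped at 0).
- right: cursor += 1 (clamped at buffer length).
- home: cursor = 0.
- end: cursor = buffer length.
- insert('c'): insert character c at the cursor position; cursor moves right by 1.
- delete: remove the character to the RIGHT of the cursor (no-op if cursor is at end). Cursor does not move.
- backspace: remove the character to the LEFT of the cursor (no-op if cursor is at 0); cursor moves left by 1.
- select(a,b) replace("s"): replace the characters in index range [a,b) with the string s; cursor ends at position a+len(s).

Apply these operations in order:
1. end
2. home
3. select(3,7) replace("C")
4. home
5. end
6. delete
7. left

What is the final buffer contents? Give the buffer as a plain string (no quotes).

Answer: CQFCD

Derivation:
After op 1 (end): buf='CQFKEYWD' cursor=8
After op 2 (home): buf='CQFKEYWD' cursor=0
After op 3 (select(3,7) replace("C")): buf='CQFCD' cursor=4
After op 4 (home): buf='CQFCD' cursor=0
After op 5 (end): buf='CQFCD' cursor=5
After op 6 (delete): buf='CQFCD' cursor=5
After op 7 (left): buf='CQFCD' cursor=4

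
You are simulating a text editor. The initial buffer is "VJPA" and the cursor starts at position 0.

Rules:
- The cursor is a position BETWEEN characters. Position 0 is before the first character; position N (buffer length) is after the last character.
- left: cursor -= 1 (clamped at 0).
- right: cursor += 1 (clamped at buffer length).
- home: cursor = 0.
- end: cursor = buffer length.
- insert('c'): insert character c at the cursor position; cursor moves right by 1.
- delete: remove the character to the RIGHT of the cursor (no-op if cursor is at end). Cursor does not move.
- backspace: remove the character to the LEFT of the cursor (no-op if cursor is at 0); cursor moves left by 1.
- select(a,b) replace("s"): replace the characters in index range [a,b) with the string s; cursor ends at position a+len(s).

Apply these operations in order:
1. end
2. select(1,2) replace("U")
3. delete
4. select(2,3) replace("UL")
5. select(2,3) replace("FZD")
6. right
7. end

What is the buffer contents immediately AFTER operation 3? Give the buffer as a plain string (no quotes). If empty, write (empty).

After op 1 (end): buf='VJPA' cursor=4
After op 2 (select(1,2) replace("U")): buf='VUPA' cursor=2
After op 3 (delete): buf='VUA' cursor=2

Answer: VUA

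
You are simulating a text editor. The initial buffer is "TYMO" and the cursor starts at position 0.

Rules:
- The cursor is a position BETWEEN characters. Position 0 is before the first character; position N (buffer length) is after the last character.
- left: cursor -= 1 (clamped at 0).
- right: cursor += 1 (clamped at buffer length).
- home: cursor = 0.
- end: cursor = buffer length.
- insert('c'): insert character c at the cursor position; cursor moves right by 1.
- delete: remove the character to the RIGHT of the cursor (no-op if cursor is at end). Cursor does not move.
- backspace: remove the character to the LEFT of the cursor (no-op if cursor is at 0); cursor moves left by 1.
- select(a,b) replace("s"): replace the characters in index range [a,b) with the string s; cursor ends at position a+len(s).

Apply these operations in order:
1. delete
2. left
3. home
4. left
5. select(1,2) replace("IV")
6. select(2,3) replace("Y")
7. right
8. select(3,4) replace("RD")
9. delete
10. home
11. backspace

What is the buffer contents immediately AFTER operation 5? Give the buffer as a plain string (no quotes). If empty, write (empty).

Answer: YIVO

Derivation:
After op 1 (delete): buf='YMO' cursor=0
After op 2 (left): buf='YMO' cursor=0
After op 3 (home): buf='YMO' cursor=0
After op 4 (left): buf='YMO' cursor=0
After op 5 (select(1,2) replace("IV")): buf='YIVO' cursor=3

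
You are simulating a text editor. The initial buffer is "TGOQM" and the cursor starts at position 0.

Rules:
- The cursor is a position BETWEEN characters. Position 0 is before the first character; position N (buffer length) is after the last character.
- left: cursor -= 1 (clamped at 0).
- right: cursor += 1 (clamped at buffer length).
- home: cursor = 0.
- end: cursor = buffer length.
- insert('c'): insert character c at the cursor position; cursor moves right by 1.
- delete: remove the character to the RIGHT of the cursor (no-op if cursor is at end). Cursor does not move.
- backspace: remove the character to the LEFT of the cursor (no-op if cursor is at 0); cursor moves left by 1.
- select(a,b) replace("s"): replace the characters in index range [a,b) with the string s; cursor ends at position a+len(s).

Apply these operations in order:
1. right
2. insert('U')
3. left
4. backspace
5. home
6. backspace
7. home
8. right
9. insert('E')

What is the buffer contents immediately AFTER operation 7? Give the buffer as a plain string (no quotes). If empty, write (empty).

After op 1 (right): buf='TGOQM' cursor=1
After op 2 (insert('U')): buf='TUGOQM' cursor=2
After op 3 (left): buf='TUGOQM' cursor=1
After op 4 (backspace): buf='UGOQM' cursor=0
After op 5 (home): buf='UGOQM' cursor=0
After op 6 (backspace): buf='UGOQM' cursor=0
After op 7 (home): buf='UGOQM' cursor=0

Answer: UGOQM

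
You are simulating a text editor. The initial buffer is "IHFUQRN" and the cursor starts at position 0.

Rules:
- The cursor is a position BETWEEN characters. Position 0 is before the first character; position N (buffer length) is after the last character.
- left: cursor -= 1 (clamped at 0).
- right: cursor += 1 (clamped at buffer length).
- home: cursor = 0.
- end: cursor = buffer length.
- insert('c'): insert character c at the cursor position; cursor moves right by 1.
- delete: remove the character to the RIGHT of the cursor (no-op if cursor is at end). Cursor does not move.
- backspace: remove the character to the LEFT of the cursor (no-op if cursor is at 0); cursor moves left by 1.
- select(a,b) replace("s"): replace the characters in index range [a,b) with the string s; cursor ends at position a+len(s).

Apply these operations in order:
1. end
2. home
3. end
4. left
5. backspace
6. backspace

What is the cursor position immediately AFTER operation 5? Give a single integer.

After op 1 (end): buf='IHFUQRN' cursor=7
After op 2 (home): buf='IHFUQRN' cursor=0
After op 3 (end): buf='IHFUQRN' cursor=7
After op 4 (left): buf='IHFUQRN' cursor=6
After op 5 (backspace): buf='IHFUQN' cursor=5

Answer: 5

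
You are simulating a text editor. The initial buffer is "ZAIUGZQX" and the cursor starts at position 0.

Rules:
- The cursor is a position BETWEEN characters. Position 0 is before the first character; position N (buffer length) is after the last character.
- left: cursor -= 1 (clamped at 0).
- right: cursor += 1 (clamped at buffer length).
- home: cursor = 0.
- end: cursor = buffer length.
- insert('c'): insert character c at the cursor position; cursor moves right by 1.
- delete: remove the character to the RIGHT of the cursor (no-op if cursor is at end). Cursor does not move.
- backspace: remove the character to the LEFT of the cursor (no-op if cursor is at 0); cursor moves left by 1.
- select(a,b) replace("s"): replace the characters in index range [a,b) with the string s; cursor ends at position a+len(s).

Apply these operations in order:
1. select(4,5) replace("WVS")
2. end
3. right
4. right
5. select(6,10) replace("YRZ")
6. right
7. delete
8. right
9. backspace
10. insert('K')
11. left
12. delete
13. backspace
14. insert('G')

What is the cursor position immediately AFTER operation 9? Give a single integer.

Answer: 8

Derivation:
After op 1 (select(4,5) replace("WVS")): buf='ZAIUWVSZQX' cursor=7
After op 2 (end): buf='ZAIUWVSZQX' cursor=10
After op 3 (right): buf='ZAIUWVSZQX' cursor=10
After op 4 (right): buf='ZAIUWVSZQX' cursor=10
After op 5 (select(6,10) replace("YRZ")): buf='ZAIUWVYRZ' cursor=9
After op 6 (right): buf='ZAIUWVYRZ' cursor=9
After op 7 (delete): buf='ZAIUWVYRZ' cursor=9
After op 8 (right): buf='ZAIUWVYRZ' cursor=9
After op 9 (backspace): buf='ZAIUWVYR' cursor=8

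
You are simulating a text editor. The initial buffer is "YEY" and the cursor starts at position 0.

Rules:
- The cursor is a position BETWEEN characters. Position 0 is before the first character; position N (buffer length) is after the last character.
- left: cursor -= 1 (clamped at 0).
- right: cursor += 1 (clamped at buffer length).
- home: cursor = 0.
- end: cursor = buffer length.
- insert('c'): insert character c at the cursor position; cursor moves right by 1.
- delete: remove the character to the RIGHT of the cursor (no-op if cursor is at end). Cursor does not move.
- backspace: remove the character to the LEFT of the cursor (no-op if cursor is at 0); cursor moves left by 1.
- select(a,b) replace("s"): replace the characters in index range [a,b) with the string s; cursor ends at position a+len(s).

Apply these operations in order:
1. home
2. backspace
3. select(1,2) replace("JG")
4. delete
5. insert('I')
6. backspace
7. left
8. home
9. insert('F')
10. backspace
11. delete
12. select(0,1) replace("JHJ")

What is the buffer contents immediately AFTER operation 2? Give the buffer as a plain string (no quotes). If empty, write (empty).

After op 1 (home): buf='YEY' cursor=0
After op 2 (backspace): buf='YEY' cursor=0

Answer: YEY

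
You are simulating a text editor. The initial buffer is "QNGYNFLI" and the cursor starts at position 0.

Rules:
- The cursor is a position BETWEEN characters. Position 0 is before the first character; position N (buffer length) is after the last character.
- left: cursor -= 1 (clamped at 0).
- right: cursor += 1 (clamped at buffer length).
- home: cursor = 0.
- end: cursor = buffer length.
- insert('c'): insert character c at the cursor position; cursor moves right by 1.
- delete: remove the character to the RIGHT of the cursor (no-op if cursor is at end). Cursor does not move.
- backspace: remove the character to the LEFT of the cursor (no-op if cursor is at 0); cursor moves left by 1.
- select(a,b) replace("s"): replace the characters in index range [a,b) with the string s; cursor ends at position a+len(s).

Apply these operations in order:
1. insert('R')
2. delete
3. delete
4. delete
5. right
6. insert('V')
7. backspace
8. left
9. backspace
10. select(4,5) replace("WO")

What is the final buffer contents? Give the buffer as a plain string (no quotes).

Answer: YNFLWO

Derivation:
After op 1 (insert('R')): buf='RQNGYNFLI' cursor=1
After op 2 (delete): buf='RNGYNFLI' cursor=1
After op 3 (delete): buf='RGYNFLI' cursor=1
After op 4 (delete): buf='RYNFLI' cursor=1
After op 5 (right): buf='RYNFLI' cursor=2
After op 6 (insert('V')): buf='RYVNFLI' cursor=3
After op 7 (backspace): buf='RYNFLI' cursor=2
After op 8 (left): buf='RYNFLI' cursor=1
After op 9 (backspace): buf='YNFLI' cursor=0
After op 10 (select(4,5) replace("WO")): buf='YNFLWO' cursor=6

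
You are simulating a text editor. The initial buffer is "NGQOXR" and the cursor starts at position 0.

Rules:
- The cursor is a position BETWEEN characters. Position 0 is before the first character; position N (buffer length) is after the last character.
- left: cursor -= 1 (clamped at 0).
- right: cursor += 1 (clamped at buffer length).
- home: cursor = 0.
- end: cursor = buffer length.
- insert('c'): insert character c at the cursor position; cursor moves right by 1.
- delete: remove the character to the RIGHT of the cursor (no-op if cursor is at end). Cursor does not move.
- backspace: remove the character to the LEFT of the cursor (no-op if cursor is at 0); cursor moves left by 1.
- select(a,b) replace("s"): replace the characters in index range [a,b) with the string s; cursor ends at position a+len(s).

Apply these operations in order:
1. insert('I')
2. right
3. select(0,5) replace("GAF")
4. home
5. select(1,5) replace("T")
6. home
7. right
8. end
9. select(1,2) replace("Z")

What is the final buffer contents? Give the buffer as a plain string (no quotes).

After op 1 (insert('I')): buf='INGQOXR' cursor=1
After op 2 (right): buf='INGQOXR' cursor=2
After op 3 (select(0,5) replace("GAF")): buf='GAFXR' cursor=3
After op 4 (home): buf='GAFXR' cursor=0
After op 5 (select(1,5) replace("T")): buf='GT' cursor=2
After op 6 (home): buf='GT' cursor=0
After op 7 (right): buf='GT' cursor=1
After op 8 (end): buf='GT' cursor=2
After op 9 (select(1,2) replace("Z")): buf='GZ' cursor=2

Answer: GZ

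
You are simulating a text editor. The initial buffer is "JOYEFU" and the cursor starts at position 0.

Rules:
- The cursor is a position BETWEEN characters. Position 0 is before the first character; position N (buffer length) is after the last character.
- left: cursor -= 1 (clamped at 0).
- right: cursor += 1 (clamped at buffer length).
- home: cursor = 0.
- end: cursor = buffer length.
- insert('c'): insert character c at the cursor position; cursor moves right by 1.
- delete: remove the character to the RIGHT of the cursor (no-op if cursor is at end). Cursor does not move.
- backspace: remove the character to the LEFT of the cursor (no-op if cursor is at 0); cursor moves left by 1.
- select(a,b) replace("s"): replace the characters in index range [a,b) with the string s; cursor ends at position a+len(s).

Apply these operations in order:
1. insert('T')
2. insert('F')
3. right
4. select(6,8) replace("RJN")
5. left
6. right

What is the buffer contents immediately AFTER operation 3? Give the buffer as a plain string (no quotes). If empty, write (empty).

Answer: TFJOYEFU

Derivation:
After op 1 (insert('T')): buf='TJOYEFU' cursor=1
After op 2 (insert('F')): buf='TFJOYEFU' cursor=2
After op 3 (right): buf='TFJOYEFU' cursor=3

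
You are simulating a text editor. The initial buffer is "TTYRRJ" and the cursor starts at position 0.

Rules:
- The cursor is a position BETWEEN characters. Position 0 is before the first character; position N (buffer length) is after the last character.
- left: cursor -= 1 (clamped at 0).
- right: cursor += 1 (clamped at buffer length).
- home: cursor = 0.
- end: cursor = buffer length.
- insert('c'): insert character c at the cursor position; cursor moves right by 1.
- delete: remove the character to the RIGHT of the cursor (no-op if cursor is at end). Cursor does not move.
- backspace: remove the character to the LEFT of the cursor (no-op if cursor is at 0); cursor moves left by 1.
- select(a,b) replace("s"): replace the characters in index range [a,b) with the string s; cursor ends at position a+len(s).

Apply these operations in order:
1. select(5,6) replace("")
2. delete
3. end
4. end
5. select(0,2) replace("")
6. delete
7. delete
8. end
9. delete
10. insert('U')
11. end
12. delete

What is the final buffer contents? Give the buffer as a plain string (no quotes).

Answer: RU

Derivation:
After op 1 (select(5,6) replace("")): buf='TTYRR' cursor=5
After op 2 (delete): buf='TTYRR' cursor=5
After op 3 (end): buf='TTYRR' cursor=5
After op 4 (end): buf='TTYRR' cursor=5
After op 5 (select(0,2) replace("")): buf='YRR' cursor=0
After op 6 (delete): buf='RR' cursor=0
After op 7 (delete): buf='R' cursor=0
After op 8 (end): buf='R' cursor=1
After op 9 (delete): buf='R' cursor=1
After op 10 (insert('U')): buf='RU' cursor=2
After op 11 (end): buf='RU' cursor=2
After op 12 (delete): buf='RU' cursor=2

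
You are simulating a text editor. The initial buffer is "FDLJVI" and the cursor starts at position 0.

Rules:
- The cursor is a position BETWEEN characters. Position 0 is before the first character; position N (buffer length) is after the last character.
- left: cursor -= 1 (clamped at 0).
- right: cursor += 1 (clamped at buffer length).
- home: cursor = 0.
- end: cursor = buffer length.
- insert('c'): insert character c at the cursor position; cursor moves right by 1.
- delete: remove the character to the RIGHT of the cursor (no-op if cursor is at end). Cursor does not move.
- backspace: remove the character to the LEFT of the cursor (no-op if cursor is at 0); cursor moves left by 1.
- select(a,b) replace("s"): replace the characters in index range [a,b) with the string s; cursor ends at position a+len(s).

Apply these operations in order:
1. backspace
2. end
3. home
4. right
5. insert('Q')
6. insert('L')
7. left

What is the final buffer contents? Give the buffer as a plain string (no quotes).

Answer: FQLDLJVI

Derivation:
After op 1 (backspace): buf='FDLJVI' cursor=0
After op 2 (end): buf='FDLJVI' cursor=6
After op 3 (home): buf='FDLJVI' cursor=0
After op 4 (right): buf='FDLJVI' cursor=1
After op 5 (insert('Q')): buf='FQDLJVI' cursor=2
After op 6 (insert('L')): buf='FQLDLJVI' cursor=3
After op 7 (left): buf='FQLDLJVI' cursor=2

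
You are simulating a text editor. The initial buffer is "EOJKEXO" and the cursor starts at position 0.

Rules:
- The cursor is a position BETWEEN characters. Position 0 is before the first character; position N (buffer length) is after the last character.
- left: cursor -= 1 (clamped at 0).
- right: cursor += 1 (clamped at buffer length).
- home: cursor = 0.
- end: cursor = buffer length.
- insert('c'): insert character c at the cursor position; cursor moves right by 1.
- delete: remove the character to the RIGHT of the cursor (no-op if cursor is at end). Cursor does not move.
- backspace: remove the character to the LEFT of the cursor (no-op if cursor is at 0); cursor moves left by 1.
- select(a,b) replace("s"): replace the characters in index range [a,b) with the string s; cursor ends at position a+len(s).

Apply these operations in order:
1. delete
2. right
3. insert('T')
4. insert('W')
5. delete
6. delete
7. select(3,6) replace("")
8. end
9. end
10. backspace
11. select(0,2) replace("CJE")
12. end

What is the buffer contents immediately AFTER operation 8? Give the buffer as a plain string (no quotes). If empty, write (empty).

After op 1 (delete): buf='OJKEXO' cursor=0
After op 2 (right): buf='OJKEXO' cursor=1
After op 3 (insert('T')): buf='OTJKEXO' cursor=2
After op 4 (insert('W')): buf='OTWJKEXO' cursor=3
After op 5 (delete): buf='OTWKEXO' cursor=3
After op 6 (delete): buf='OTWEXO' cursor=3
After op 7 (select(3,6) replace("")): buf='OTW' cursor=3
After op 8 (end): buf='OTW' cursor=3

Answer: OTW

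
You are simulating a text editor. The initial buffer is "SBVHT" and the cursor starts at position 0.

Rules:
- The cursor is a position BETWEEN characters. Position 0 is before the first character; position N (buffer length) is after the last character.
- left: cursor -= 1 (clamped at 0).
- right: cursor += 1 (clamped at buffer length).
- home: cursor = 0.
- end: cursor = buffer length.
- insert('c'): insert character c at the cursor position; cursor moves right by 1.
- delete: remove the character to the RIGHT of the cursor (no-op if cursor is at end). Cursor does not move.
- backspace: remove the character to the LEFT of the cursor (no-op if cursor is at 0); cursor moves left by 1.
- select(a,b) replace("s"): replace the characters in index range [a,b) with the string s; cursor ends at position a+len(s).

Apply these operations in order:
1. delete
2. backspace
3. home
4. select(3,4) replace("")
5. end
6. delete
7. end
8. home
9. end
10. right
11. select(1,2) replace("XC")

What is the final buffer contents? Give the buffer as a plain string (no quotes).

After op 1 (delete): buf='BVHT' cursor=0
After op 2 (backspace): buf='BVHT' cursor=0
After op 3 (home): buf='BVHT' cursor=0
After op 4 (select(3,4) replace("")): buf='BVH' cursor=3
After op 5 (end): buf='BVH' cursor=3
After op 6 (delete): buf='BVH' cursor=3
After op 7 (end): buf='BVH' cursor=3
After op 8 (home): buf='BVH' cursor=0
After op 9 (end): buf='BVH' cursor=3
After op 10 (right): buf='BVH' cursor=3
After op 11 (select(1,2) replace("XC")): buf='BXCH' cursor=3

Answer: BXCH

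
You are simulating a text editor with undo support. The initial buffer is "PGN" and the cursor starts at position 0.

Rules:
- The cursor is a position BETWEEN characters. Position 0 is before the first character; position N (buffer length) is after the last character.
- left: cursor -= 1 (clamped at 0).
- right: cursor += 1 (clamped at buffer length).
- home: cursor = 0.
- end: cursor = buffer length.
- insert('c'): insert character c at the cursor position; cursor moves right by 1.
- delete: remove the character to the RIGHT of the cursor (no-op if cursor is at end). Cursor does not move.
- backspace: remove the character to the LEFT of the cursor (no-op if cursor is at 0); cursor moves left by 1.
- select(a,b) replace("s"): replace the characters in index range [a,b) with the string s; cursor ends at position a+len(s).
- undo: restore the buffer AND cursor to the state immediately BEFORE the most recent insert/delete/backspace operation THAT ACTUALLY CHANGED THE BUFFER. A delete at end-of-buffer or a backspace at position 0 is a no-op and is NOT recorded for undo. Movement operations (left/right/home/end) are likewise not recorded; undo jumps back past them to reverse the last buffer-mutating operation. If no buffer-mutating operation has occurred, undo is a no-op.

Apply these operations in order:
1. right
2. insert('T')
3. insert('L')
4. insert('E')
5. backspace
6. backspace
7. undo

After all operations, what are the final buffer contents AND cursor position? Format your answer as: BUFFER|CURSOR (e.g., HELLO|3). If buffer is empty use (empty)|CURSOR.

After op 1 (right): buf='PGN' cursor=1
After op 2 (insert('T')): buf='PTGN' cursor=2
After op 3 (insert('L')): buf='PTLGN' cursor=3
After op 4 (insert('E')): buf='PTLEGN' cursor=4
After op 5 (backspace): buf='PTLGN' cursor=3
After op 6 (backspace): buf='PTGN' cursor=2
After op 7 (undo): buf='PTLGN' cursor=3

Answer: PTLGN|3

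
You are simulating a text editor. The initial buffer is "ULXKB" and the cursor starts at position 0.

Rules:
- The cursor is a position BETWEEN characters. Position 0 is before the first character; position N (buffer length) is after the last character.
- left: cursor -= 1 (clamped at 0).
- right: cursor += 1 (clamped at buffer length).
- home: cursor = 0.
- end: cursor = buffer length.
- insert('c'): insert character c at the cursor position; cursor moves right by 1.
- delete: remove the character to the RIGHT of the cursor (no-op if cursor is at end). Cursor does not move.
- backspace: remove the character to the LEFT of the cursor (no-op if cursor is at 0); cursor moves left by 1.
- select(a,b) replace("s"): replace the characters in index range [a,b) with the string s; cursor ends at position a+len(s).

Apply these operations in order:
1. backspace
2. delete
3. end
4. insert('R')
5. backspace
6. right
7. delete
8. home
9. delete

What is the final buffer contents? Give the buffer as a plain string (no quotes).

Answer: XKB

Derivation:
After op 1 (backspace): buf='ULXKB' cursor=0
After op 2 (delete): buf='LXKB' cursor=0
After op 3 (end): buf='LXKB' cursor=4
After op 4 (insert('R')): buf='LXKBR' cursor=5
After op 5 (backspace): buf='LXKB' cursor=4
After op 6 (right): buf='LXKB' cursor=4
After op 7 (delete): buf='LXKB' cursor=4
After op 8 (home): buf='LXKB' cursor=0
After op 9 (delete): buf='XKB' cursor=0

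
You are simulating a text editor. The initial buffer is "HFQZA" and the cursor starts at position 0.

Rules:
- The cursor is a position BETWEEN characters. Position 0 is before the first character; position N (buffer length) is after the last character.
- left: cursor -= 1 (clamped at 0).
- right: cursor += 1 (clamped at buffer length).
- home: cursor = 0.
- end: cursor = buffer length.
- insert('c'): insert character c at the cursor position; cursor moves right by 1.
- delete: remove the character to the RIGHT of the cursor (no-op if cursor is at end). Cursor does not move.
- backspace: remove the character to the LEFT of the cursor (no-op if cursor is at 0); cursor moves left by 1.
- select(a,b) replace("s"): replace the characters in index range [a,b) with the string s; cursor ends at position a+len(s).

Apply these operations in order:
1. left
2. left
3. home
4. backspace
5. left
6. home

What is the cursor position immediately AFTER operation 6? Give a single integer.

After op 1 (left): buf='HFQZA' cursor=0
After op 2 (left): buf='HFQZA' cursor=0
After op 3 (home): buf='HFQZA' cursor=0
After op 4 (backspace): buf='HFQZA' cursor=0
After op 5 (left): buf='HFQZA' cursor=0
After op 6 (home): buf='HFQZA' cursor=0

Answer: 0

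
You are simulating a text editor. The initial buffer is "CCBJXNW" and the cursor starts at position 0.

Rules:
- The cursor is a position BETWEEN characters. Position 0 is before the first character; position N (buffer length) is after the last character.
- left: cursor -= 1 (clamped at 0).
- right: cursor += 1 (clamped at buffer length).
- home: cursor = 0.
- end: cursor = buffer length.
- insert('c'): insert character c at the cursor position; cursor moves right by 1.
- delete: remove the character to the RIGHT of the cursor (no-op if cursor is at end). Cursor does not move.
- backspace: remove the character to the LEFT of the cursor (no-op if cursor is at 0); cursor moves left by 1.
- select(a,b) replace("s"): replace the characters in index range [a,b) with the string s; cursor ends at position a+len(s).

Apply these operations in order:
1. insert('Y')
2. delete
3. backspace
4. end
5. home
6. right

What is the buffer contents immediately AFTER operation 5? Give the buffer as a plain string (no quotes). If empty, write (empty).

After op 1 (insert('Y')): buf='YCCBJXNW' cursor=1
After op 2 (delete): buf='YCBJXNW' cursor=1
After op 3 (backspace): buf='CBJXNW' cursor=0
After op 4 (end): buf='CBJXNW' cursor=6
After op 5 (home): buf='CBJXNW' cursor=0

Answer: CBJXNW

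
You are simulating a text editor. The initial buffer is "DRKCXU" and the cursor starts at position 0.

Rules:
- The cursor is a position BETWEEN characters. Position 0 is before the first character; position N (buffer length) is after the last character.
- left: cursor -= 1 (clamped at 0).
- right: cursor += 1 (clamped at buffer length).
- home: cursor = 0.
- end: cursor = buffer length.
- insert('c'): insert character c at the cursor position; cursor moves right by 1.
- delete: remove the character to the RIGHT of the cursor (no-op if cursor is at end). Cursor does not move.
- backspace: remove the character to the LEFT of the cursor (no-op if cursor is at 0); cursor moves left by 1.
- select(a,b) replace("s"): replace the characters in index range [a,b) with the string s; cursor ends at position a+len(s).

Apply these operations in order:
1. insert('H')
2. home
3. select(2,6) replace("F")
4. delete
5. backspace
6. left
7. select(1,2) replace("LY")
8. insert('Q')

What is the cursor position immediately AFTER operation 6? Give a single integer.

Answer: 1

Derivation:
After op 1 (insert('H')): buf='HDRKCXU' cursor=1
After op 2 (home): buf='HDRKCXU' cursor=0
After op 3 (select(2,6) replace("F")): buf='HDFU' cursor=3
After op 4 (delete): buf='HDF' cursor=3
After op 5 (backspace): buf='HD' cursor=2
After op 6 (left): buf='HD' cursor=1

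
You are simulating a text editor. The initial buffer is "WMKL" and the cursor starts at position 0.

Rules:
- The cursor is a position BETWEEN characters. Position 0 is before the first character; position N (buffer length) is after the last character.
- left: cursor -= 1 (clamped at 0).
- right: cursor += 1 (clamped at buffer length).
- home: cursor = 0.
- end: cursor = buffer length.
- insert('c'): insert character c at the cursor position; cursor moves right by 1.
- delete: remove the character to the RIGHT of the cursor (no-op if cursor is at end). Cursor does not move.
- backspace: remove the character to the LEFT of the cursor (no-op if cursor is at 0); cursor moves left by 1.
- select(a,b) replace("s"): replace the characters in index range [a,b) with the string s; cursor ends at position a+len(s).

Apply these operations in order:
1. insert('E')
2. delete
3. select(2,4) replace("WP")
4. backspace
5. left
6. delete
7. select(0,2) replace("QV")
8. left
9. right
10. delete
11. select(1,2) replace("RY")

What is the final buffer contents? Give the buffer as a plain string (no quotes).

Answer: QRY

Derivation:
After op 1 (insert('E')): buf='EWMKL' cursor=1
After op 2 (delete): buf='EMKL' cursor=1
After op 3 (select(2,4) replace("WP")): buf='EMWP' cursor=4
After op 4 (backspace): buf='EMW' cursor=3
After op 5 (left): buf='EMW' cursor=2
After op 6 (delete): buf='EM' cursor=2
After op 7 (select(0,2) replace("QV")): buf='QV' cursor=2
After op 8 (left): buf='QV' cursor=1
After op 9 (right): buf='QV' cursor=2
After op 10 (delete): buf='QV' cursor=2
After op 11 (select(1,2) replace("RY")): buf='QRY' cursor=3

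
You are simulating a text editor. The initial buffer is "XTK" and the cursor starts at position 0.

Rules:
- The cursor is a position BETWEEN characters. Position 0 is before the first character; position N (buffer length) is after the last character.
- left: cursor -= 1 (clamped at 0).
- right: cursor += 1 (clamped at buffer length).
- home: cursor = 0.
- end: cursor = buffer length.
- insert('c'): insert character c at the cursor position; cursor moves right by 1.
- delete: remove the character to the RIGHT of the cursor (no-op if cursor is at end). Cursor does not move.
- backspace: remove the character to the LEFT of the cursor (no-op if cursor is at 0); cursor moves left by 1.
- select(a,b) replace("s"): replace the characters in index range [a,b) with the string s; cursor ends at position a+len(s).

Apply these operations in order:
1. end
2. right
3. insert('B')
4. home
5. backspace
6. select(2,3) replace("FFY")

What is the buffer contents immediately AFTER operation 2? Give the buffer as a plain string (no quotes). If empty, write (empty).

Answer: XTK

Derivation:
After op 1 (end): buf='XTK' cursor=3
After op 2 (right): buf='XTK' cursor=3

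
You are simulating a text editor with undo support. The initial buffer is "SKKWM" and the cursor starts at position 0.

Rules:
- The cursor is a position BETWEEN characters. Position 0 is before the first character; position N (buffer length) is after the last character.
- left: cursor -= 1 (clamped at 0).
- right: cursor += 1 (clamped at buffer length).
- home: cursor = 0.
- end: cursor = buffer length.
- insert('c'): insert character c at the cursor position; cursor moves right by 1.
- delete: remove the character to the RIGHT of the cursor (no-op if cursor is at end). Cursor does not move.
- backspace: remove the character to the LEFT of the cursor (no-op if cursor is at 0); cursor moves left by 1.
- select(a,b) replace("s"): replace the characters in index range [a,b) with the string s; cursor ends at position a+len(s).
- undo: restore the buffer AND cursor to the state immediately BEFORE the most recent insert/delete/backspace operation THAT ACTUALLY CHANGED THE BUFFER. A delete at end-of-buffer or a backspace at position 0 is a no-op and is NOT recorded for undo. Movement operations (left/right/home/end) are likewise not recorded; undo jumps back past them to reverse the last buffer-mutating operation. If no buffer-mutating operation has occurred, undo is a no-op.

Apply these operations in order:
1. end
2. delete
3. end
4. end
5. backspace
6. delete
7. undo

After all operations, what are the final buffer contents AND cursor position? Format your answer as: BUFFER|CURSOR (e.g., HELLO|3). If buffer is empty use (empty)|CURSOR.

Answer: SKKWM|5

Derivation:
After op 1 (end): buf='SKKWM' cursor=5
After op 2 (delete): buf='SKKWM' cursor=5
After op 3 (end): buf='SKKWM' cursor=5
After op 4 (end): buf='SKKWM' cursor=5
After op 5 (backspace): buf='SKKW' cursor=4
After op 6 (delete): buf='SKKW' cursor=4
After op 7 (undo): buf='SKKWM' cursor=5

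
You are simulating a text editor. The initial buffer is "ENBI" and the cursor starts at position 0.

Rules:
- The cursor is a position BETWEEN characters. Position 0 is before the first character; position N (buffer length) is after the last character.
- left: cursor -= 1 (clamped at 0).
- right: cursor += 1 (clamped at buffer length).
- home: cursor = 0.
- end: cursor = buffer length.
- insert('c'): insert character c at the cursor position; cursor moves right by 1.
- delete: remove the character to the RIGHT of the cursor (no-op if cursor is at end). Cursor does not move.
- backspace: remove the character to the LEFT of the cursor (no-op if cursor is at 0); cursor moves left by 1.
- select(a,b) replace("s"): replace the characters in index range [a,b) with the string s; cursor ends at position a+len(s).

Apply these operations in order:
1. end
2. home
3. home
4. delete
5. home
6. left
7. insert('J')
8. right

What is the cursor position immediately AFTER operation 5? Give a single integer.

After op 1 (end): buf='ENBI' cursor=4
After op 2 (home): buf='ENBI' cursor=0
After op 3 (home): buf='ENBI' cursor=0
After op 4 (delete): buf='NBI' cursor=0
After op 5 (home): buf='NBI' cursor=0

Answer: 0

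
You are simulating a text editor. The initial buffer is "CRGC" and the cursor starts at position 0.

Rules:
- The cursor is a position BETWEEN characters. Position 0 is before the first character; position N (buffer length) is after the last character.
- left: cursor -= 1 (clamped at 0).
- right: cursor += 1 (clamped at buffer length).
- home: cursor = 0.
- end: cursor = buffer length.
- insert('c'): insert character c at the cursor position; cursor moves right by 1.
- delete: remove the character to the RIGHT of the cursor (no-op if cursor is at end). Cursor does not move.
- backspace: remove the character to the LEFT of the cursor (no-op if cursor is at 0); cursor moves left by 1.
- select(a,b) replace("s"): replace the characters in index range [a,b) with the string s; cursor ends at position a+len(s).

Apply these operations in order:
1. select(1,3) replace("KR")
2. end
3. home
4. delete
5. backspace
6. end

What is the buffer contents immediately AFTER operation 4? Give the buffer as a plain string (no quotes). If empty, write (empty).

Answer: KRC

Derivation:
After op 1 (select(1,3) replace("KR")): buf='CKRC' cursor=3
After op 2 (end): buf='CKRC' cursor=4
After op 3 (home): buf='CKRC' cursor=0
After op 4 (delete): buf='KRC' cursor=0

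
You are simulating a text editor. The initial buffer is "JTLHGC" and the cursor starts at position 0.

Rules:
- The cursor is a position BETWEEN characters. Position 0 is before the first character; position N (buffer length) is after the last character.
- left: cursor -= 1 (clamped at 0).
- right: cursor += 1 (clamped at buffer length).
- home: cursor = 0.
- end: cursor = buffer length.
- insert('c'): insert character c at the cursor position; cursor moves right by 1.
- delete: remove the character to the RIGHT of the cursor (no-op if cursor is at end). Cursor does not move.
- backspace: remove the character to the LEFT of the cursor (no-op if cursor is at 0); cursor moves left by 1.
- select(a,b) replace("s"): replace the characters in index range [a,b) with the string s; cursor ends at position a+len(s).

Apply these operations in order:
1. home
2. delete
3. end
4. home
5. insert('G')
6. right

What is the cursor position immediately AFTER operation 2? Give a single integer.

Answer: 0

Derivation:
After op 1 (home): buf='JTLHGC' cursor=0
After op 2 (delete): buf='TLHGC' cursor=0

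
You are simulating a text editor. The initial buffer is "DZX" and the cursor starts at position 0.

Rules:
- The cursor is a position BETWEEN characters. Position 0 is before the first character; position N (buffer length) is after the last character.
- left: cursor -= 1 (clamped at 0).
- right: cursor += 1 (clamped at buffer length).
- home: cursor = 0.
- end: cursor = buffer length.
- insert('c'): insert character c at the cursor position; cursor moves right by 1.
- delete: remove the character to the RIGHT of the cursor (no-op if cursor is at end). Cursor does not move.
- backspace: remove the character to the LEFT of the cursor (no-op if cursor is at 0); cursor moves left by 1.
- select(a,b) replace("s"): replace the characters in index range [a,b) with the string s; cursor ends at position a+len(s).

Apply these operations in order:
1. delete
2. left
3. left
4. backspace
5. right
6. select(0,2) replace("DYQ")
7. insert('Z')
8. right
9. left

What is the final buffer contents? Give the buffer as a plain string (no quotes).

After op 1 (delete): buf='ZX' cursor=0
After op 2 (left): buf='ZX' cursor=0
After op 3 (left): buf='ZX' cursor=0
After op 4 (backspace): buf='ZX' cursor=0
After op 5 (right): buf='ZX' cursor=1
After op 6 (select(0,2) replace("DYQ")): buf='DYQ' cursor=3
After op 7 (insert('Z')): buf='DYQZ' cursor=4
After op 8 (right): buf='DYQZ' cursor=4
After op 9 (left): buf='DYQZ' cursor=3

Answer: DYQZ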